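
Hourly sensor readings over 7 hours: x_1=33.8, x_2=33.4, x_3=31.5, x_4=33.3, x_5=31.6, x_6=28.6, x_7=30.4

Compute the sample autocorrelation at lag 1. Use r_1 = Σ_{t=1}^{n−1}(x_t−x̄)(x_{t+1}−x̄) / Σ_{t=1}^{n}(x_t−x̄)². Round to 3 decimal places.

0.335

Mean x̄ = (33.8 + 33.4 + 31.5 + 33.3 + 31.6 + 28.6 + 30.4)/7 = 31.8000
Deviations from mean: 2.0000, 1.6000, -0.3000, 1.5000, -0.2000, -3.2000, -1.4000
Numerator Σ_{t=1}^{6}(x_t−x̄)(x_{t+1}−x̄) = 7.0900
Denominator Σ(x_t−x̄)² = 21.1400
r_1 = 7.0900 / 21.1400 = 0.335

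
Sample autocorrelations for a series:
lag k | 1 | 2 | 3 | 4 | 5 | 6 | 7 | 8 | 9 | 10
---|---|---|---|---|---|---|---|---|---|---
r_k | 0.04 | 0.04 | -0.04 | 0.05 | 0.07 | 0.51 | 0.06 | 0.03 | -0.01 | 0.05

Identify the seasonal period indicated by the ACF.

The largest autocorrelation is r_6 = 0.51; the remaining lags stay at or below 0.07.
The dominant spike at lag 6 indicates a seasonal period of 6.

6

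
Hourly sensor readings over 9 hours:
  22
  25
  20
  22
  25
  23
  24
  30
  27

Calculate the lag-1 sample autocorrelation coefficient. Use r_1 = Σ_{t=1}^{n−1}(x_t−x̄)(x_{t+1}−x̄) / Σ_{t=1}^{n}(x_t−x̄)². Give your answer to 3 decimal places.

Mean x̄ = (22 + 25 + 20 + 22 + 25 + 23 + 24 + 30 + 27)/9 = 24.2222
Numerator Σ_{t=1}^{8}(x_t−x̄)(x_{t+1}−x̄) = 16.7284
Denominator Σ(x_t−x̄)² = 71.5556
r_1 = 16.7284 / 71.5556 = 0.234

0.234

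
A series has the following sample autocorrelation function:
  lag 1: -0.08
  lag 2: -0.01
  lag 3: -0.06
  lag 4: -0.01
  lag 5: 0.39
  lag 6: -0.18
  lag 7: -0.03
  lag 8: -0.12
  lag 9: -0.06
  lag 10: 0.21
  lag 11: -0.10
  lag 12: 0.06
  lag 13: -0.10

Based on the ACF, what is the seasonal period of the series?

The largest autocorrelation is r_5 = 0.39, with a weaker echo at lag 10 (0.21); the remaining lags stay at or below 0.06.
The dominant spike at lag 5 indicates a seasonal period of 5.

5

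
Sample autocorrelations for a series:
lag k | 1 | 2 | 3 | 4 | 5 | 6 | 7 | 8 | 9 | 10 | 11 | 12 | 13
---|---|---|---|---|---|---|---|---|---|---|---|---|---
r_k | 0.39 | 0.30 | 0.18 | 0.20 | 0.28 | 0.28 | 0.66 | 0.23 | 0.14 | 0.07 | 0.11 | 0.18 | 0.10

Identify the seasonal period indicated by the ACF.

7

The largest autocorrelation is r_7 = 0.66; the remaining lags stay at or below 0.39. The elevated value at lag 1 (0.39), dropping to 0.30 at lag 2, reflects decaying short-term dependence rather than seasonality.
The dominant spike at lag 7 indicates a seasonal period of 7.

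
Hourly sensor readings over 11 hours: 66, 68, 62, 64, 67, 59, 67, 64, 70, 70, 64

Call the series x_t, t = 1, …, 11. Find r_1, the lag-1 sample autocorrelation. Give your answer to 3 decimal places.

Mean x̄ = (66 + 68 + 62 + 64 + 67 + 59 + 67 + 64 + 70 + 70 + 64)/11 = 65.5455
Numerator Σ_{t=1}^{10}(x_t−x̄)(x_{t+1}−x̄) = -19.5702
Denominator Σ(x_t−x̄)² = 112.7273
r_1 = -19.5702 / 112.7273 = -0.174

-0.174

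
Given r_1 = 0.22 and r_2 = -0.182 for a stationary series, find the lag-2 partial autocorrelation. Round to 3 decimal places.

φ_{22} = (r_2 − r_1²) / (1 − r_1²)
r_1² = (0.22)² = 0.0484
Numerator = -0.182 − 0.0484 = -0.2304; denominator = 1 − 0.0484 = 0.9516
φ_{22} = -0.2304 / 0.9516 = -0.242

-0.242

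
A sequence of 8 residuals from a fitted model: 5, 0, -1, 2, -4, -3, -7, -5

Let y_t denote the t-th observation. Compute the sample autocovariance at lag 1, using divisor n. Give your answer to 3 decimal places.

4.279

Mean ȳ = (5 + 0 − 1 + 2 − 4 − 3 − 7 − 5)/8 = -1.6250
Σ_{t=1}^{7}(y_t−ȳ)(y_{t+1}−ȳ) = 34.2344
γ_1 = 34.2344 / 8 = 4.279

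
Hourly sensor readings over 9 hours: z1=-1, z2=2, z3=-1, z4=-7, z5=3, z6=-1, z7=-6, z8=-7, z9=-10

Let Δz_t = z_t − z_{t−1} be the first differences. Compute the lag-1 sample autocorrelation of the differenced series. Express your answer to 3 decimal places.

-0.382

First differences Δz: 3, -3, -6, 10, -4, -5, -1, -3
Mean of differences = -1.1250
Numerator Σ(Δz_t−Δz̄)(Δz_{t+1}−Δz̄) = -74.3906
Denominator Σ(Δz_t−Δz̄)² = 194.8750
r_1(Δz) = -74.3906 / 194.8750 = -0.382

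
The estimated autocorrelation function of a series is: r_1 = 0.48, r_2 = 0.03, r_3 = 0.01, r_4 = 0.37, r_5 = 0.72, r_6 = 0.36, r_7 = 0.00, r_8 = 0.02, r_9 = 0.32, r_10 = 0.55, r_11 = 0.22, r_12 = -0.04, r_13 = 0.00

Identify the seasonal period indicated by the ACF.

The largest autocorrelation is r_5 = 0.72, with a weaker echo at lag 10 (0.55); the remaining lags stay at or below 0.48. The elevated value at lag 1 (0.48), dropping to 0.03 at lag 2, reflects decaying short-term dependence rather than seasonality.
The dominant spike at lag 5 indicates a seasonal period of 5.

5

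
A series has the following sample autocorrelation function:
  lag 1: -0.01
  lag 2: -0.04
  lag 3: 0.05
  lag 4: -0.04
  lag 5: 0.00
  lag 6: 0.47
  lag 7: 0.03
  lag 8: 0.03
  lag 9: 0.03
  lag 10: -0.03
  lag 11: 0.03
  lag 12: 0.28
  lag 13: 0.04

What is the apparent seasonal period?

The largest autocorrelation is r_6 = 0.47, with a weaker echo at lag 12 (0.28); the remaining lags stay at or below 0.05.
The dominant spike at lag 6 indicates a seasonal period of 6.

6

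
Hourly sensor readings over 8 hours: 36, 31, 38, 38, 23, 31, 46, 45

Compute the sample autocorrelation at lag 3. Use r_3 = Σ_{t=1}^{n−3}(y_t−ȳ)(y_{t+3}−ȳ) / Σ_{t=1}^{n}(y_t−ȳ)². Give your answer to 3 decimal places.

-0.103

Mean ȳ = (36 + 31 + 38 + 38 + 23 + 31 + 46 + 45)/8 = 36.0000
Σ(y_t−ȳ)(y_{t+3}−ȳ) = (0.0000) + (65.0000) + (-10.0000) + (20.0000) + (-117.0000) = -42.0000
Denominator Σ(y_t−ȳ)² = 408.0000
r_3 = -42.0000 / 408.0000 = -0.103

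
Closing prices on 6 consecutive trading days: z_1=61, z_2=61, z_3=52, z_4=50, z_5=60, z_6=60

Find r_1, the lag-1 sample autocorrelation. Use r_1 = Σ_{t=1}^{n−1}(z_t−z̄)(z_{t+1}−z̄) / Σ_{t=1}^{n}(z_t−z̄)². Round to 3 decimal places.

Mean z̄ = (61 + 61 + 52 + 50 + 60 + 60)/6 = 57.3333
Numerator Σ_{t=1}^{5}(z_t−z̄)(z_{t+1}−z̄) = 20.5556
Denominator Σ(z_t−z̄)² = 123.3333
r_1 = 20.5556 / 123.3333 = 0.167

0.167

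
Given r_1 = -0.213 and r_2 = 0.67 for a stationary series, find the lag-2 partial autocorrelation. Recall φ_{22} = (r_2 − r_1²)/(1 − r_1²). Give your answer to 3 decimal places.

φ_{22} = (r_2 − r_1²) / (1 − r_1²)
r_1² = (-0.213)² = 0.045369
Numerator = 0.67 − 0.0454 = 0.6246; denominator = 1 − 0.0454 = 0.9546
φ_{22} = 0.6246 / 0.9546 = 0.654

0.654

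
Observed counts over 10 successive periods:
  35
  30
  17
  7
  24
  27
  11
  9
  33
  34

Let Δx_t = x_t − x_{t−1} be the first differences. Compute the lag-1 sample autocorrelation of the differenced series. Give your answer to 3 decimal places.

0.025

First differences Δx: -5, -13, -10, 17, 3, -16, -2, 24, 1
Mean of differences = -0.1111
Numerator Σ(Δx_t−Δx̄)(Δx_{t+1}−Δx̄) = 36.3210
Denominator Σ(Δx_t−Δx̄)² = 1428.8889
r_1(Δx) = 36.3210 / 1428.8889 = 0.025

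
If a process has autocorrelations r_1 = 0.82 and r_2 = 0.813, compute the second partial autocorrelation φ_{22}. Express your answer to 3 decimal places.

φ_{22} = (r_2 − r_1²) / (1 − r_1²)
r_1² = (0.82)² = 0.6724
Numerator = 0.813 − 0.6724 = 0.1406; denominator = 1 − 0.6724 = 0.3276
φ_{22} = 0.1406 / 0.3276 = 0.429

0.429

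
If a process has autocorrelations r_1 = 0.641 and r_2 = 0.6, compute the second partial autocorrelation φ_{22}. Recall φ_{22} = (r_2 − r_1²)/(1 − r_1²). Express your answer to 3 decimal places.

φ_{22} = (r_2 − r_1²) / (1 − r_1²)
r_1² = (0.641)² = 0.410881
Numerator = 0.6 − 0.4109 = 0.1891; denominator = 1 − 0.4109 = 0.5891
φ_{22} = 0.1891 / 0.5891 = 0.321

0.321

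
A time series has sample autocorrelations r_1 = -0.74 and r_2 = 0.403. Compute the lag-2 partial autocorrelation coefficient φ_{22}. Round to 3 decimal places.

-0.320

φ_{22} = (r_2 − r_1²) / (1 − r_1²)
r_1² = (-0.74)² = 0.5476
Numerator = 0.403 − 0.5476 = -0.1446; denominator = 1 − 0.5476 = 0.4524
φ_{22} = -0.1446 / 0.4524 = -0.320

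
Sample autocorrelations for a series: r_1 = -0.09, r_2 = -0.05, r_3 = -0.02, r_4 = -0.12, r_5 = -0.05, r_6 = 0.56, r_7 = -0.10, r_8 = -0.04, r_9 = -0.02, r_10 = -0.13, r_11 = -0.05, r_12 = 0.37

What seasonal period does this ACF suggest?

6

The largest autocorrelation is r_6 = 0.56, with a weaker echo at lag 12 (0.37); the remaining lags stay at or below -0.02.
The dominant spike at lag 6 indicates a seasonal period of 6.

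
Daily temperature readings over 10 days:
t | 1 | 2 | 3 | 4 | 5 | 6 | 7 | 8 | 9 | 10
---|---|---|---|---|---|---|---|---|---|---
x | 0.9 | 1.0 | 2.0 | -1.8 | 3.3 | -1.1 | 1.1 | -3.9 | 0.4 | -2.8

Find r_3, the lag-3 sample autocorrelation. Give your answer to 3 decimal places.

Mean x̄ = (0.9 + 1.0 + 2.0 − 1.8 + 3.3 − 1.1 + 1.1 − 3.9 + 0.4 − 2.8)/10 = -0.0900
Σ(x_t−x̄)(x_{t+3}−x̄) = (-1.6929) + (3.6951) + (-2.1109) + (-2.0349) + (-12.9159) + (-0.4949) + (-3.2249) = -18.7793
Denominator Σ(x_t−x̄)² = 45.4890
r_3 = -18.7793 / 45.4890 = -0.413

-0.413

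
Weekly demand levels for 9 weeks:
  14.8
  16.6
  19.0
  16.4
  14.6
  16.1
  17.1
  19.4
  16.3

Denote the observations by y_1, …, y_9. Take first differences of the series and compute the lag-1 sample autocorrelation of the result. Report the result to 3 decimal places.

-0.104

First differences Δy: 1.8, 2.4, -2.6, -1.8, 1.5, 1.0, 2.3, -3.1
Mean of differences = 0.1875
Numerator Σ(Δy_t−Δȳ)(Δy_{t+1}−Δȳ) = -3.8302
Denominator Σ(Δy_t−Δȳ)² = 36.8688
r_1(Δy) = -3.8302 / 36.8688 = -0.104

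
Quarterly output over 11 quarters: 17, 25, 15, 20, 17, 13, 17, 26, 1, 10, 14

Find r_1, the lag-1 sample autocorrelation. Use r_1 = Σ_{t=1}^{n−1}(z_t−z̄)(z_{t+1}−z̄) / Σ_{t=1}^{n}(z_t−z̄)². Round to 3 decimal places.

-0.093

Mean z̄ = (17 + 25 + 15 + 20 + 17 + 13 + 17 + 26 + 1 + 10 + 14)/11 = 15.9091
Numerator Σ_{t=1}^{10}(z_t−z̄)(z_{t+1}−z̄) = -44.0083
Denominator Σ(z_t−z̄)² = 474.9091
r_1 = -44.0083 / 474.9091 = -0.093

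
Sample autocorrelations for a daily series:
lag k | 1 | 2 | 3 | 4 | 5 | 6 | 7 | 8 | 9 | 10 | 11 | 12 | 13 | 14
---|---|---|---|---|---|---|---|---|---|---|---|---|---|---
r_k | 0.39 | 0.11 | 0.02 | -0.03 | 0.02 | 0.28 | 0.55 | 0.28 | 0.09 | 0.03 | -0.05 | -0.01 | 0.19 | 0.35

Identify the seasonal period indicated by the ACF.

The largest autocorrelation is r_7 = 0.55; the remaining lags stay at or below 0.39. The elevated value at lag 1 (0.39), dropping to 0.11 at lag 2, reflects decaying short-term dependence rather than seasonality.
The dominant spike at lag 7 indicates a seasonal period of 7.

7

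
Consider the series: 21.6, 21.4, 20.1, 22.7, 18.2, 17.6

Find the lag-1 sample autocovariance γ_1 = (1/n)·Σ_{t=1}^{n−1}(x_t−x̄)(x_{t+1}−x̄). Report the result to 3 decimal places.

Mean x̄ = (21.6 + 21.4 + 20.1 + 22.7 + 18.2 + 17.6)/6 = 20.2667
Deviations: 1.3333, 1.1333, -0.1667, 2.4333, -2.0667, -2.6667
Σ_{t=1}^{5}(x_t−x̄)(x_{t+1}−x̄) = 1.3989
γ_1 = 1.3989 / 6 = 0.233

0.233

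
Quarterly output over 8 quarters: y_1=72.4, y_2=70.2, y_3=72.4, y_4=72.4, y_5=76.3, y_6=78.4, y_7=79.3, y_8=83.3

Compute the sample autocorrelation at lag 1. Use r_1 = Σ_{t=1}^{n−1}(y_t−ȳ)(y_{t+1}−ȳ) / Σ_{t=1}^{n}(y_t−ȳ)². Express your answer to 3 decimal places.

Mean ȳ = (72.4 + 70.2 + 72.4 + 72.4 + 76.3 + 78.4 + 79.3 + 83.3)/8 = 75.5875
Deviations from mean: -3.1875, -5.3875, -3.1875, -3.1875, 0.7125, 2.8125, 3.7125, 7.7125
Numerator Σ_{t=1}^{7}(y_t−ȳ)(y_{t+1}−ȳ) = 83.3123
Denominator Σ(y_t−ȳ)² = 141.1888
r_1 = 83.3123 / 141.1888 = 0.590

0.590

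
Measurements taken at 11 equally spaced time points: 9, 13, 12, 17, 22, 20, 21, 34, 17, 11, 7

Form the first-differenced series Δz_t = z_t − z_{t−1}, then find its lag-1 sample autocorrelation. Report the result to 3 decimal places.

First differences Δz: 4, -1, 5, 5, -2, 1, 13, -17, -6, -4
Mean of differences = -0.2000
Numerator Σ(Δz_t−Δz̄)(Δz_{t+1}−Δz̄) = -78.4400
Denominator Σ(Δz_t−Δz̄)² = 581.6000
r_1(Δz) = -78.4400 / 581.6000 = -0.135

-0.135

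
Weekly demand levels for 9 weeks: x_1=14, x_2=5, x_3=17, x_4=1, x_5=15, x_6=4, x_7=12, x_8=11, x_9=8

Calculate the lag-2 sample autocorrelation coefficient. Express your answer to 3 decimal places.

0.673

Mean x̄ = (14 + 5 + 17 + 1 + 15 + 4 + 12 + 11 + 8)/9 = 9.6667
Σ(x_t−x̄)(x_{t+2}−x̄) = (31.7778) + (40.4444) + (39.1111) + (49.1111) + (12.4444) + (-7.5556) + (-3.8889) = 161.4444
Denominator Σ(x_t−x̄)² = 240.0000
r_2 = 161.4444 / 240.0000 = 0.673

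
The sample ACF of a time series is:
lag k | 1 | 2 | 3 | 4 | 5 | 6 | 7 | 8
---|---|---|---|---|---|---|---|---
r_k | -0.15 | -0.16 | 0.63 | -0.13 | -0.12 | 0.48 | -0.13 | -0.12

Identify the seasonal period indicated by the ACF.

3

The largest autocorrelation is r_3 = 0.63, with a weaker echo at lag 6 (0.48); the remaining lags stay at or below -0.12.
The dominant spike at lag 3 indicates a seasonal period of 3.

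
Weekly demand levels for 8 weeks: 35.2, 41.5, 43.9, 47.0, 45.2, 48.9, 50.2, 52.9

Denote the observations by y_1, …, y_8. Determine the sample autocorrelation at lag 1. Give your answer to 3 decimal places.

Mean ȳ = (35.2 + 41.5 + 43.9 + 47.0 + 45.2 + 48.9 + 50.2 + 52.9)/8 = 45.6000
Σ(y_t−ȳ)(y_{t+1}−ȳ) = (42.6400) + (6.9700) + (-2.3800) + (-0.5600) + (-1.3200) + (15.1800) + (33.5800) = 94.1100
Denominator Σ(y_t−ȳ)² = 215.3200
r_1 = 94.1100 / 215.3200 = 0.437

0.437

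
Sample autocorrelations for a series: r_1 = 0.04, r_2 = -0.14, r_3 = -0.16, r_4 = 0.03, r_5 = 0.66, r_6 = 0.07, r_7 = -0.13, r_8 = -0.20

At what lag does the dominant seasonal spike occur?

The largest autocorrelation is r_5 = 0.66; the remaining lags stay at or below 0.07.
The dominant spike at lag 5 indicates a seasonal period of 5.

5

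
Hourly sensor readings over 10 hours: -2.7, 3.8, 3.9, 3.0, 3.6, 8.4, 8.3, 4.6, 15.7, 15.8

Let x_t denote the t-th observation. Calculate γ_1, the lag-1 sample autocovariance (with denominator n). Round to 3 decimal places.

Mean x̄ = (-2.7 + 3.8 + 3.9 + 3.0 + 3.6 + 8.4 + 8.3 + 4.6 + 15.7 + 15.8)/10 = 6.4400
Σ_{t=1}^{9}(x_t−x̄)(x_{t+1}−x̄) = 113.6344
γ_1 = 113.6344 / 10 = 11.363

11.363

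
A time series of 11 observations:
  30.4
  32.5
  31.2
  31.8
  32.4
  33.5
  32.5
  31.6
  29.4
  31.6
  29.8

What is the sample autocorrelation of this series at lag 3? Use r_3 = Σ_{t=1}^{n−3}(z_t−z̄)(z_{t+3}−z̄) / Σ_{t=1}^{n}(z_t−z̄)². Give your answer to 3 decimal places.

Mean z̄ = (30.4 + 32.5 + 31.2 + 31.8 + 32.4 + 33.5 + 32.5 + 31.6 + 29.4 + 31.6 + 29.8)/11 = 31.5182
Numerator Σ_{t=1}^{8}(z_t−z̄)(z_{t+3}−z̄) = -3.9892
Denominator Σ(z_t−z̄)² = 15.5164
r_3 = -3.9892 / 15.5164 = -0.257

-0.257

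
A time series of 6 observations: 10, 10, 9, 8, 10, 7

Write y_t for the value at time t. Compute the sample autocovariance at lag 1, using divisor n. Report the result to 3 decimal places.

-0.333

Mean ȳ = (10 + 10 + 9 + 8 + 10 + 7)/6 = 9.0000
Σ_{t=1}^{5}(y_t−ȳ)(y_{t+1}−ȳ) = -2.0000
γ_1 = -2.0000 / 6 = -0.333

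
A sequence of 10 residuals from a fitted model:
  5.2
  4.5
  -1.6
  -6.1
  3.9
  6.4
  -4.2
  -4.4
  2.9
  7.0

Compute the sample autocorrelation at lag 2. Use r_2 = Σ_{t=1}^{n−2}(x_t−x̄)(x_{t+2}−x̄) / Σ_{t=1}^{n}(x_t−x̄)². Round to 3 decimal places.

-0.749

Mean x̄ = (5.2 + 4.5 − 1.6 − 6.1 + 3.9 + 6.4 − 4.2 − 4.4 + 2.9 + 7.0)/10 = 1.3600
Numerator Σ_{t=1}^{8}(x_t−x̄)(x_{t+2}−x̄) = -164.1092
Denominator Σ(x_t−x̄)² = 219.1440
r_2 = -164.1092 / 219.1440 = -0.749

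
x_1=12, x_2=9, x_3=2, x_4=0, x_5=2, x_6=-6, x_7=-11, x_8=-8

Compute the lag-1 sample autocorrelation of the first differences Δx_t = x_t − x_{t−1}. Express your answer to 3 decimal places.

First differences Δx: -3, -7, -2, 2, -8, -5, 3
Mean of differences = -2.8571
Numerator Σ(Δx_t−Δx̄)(Δx_{t+1}−Δx̄) = -25.3061
Denominator Σ(Δx_t−Δx̄)² = 106.8571
r_1(Δx) = -25.3061 / 106.8571 = -0.237

-0.237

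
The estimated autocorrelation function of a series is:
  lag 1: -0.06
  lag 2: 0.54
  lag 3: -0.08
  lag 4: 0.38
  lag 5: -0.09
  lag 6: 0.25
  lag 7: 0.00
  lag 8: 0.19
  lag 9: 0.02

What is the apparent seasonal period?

The largest autocorrelation is r_2 = 0.54, with weaker echoes at lags 4 (0.38), 6 (0.25) and 8 (0.19); the remaining lags stay at or below 0.02.
The dominant spike at lag 2 indicates a seasonal period of 2.

2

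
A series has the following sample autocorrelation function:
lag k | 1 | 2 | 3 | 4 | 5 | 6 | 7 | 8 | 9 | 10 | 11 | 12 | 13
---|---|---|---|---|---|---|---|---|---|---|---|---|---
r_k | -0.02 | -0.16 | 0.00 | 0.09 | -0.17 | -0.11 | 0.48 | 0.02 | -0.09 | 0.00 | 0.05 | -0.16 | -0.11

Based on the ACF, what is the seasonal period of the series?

The largest autocorrelation is r_7 = 0.48; the remaining lags stay at or below 0.09.
The dominant spike at lag 7 indicates a seasonal period of 7.

7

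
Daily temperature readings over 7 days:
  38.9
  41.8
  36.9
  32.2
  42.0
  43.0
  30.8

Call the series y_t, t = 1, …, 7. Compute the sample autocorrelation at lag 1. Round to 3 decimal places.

Mean ȳ = (38.9 + 41.8 + 36.9 + 32.2 + 42.0 + 43.0 + 30.8)/7 = 37.9429
Deviations from mean: 0.9571, 3.8571, -1.0429, -5.7429, 4.0571, 5.0571, -7.1429
Σ(y_t−ȳ)(y_{t+1}−ȳ) = (3.6918) + (-4.0224) + (5.9890) + (-23.2996) + (20.5176) + (-36.1224) = -33.2461
Denominator Σ(y_t−ȳ)² = 142.9171
r_1 = -33.2461 / 142.9171 = -0.233

-0.233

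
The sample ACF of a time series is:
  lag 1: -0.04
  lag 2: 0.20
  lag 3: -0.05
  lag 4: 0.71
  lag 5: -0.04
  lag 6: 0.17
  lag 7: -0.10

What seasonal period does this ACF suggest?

The largest autocorrelation is r_4 = 0.71; the remaining lags stay at or below 0.20.
The dominant spike at lag 4 indicates a seasonal period of 4.

4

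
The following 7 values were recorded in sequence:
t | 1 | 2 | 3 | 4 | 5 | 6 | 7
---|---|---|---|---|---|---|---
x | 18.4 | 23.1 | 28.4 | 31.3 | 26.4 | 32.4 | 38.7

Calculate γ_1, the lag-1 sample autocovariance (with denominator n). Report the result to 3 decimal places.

11.485

Mean x̄ = (18.4 + 23.1 + 28.4 + 31.3 + 26.4 + 32.4 + 38.7)/7 = 28.3857
Σ_{t=1}^{6}(x_t−x̄)(x_{t+1}−x̄) = 80.3941
γ_1 = 80.3941 / 7 = 11.485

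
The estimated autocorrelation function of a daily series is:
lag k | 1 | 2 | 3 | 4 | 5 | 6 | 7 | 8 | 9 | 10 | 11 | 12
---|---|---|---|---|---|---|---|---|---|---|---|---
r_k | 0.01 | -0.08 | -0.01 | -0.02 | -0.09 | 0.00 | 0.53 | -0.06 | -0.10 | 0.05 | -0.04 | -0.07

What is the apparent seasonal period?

7

The largest autocorrelation is r_7 = 0.53; the remaining lags stay at or below 0.05.
The dominant spike at lag 7 indicates a seasonal period of 7.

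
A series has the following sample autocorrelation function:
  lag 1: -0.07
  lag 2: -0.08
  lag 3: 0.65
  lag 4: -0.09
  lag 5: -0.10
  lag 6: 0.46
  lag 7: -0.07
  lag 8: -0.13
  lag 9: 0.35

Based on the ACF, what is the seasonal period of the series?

3

The largest autocorrelation is r_3 = 0.65, with weaker echoes at lags 6 (0.46) and 9 (0.35); the remaining lags stay at or below -0.07.
The dominant spike at lag 3 indicates a seasonal period of 3.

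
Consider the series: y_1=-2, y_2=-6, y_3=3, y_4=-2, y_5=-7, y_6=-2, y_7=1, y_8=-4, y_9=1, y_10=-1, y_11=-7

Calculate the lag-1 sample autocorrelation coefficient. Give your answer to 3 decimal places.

Mean ȳ = (-2 − 6 + 3 − 2 − 7 − 2 + 1 − 4 + 1 − 1 − 7)/11 = -2.3636
Numerator Σ_{t=1}^{10}(y_t−ȳ)(y_{t+1}−ȳ) = -33.7686
Denominator Σ(y_t−ȳ)² = 112.5455
r_1 = -33.7686 / 112.5455 = -0.300

-0.300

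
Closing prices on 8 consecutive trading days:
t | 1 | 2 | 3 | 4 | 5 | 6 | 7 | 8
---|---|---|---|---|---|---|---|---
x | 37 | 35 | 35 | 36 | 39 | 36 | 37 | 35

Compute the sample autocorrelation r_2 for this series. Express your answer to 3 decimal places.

-0.120

Mean x̄ = (37 + 35 + 35 + 36 + 39 + 36 + 37 + 35)/8 = 36.2500
Deviations from mean: 0.7500, -1.2500, -1.2500, -0.2500, 2.7500, -0.2500, 0.7500, -1.2500
Σ(x_t−x̄)(x_{t+2}−x̄) = (-0.9375) + (0.3125) + (-3.4375) + (0.0625) + (2.0625) + (0.3125) = -1.6250
Denominator Σ(x_t−x̄)² = 13.5000
r_2 = -1.6250 / 13.5000 = -0.120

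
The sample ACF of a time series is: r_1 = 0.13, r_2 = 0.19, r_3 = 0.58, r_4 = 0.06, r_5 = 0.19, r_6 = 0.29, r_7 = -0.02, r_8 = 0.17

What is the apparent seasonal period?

The largest autocorrelation is r_3 = 0.58, with a weaker echo at lag 6 (0.29); the remaining lags stay at or below 0.19.
The dominant spike at lag 3 indicates a seasonal period of 3.

3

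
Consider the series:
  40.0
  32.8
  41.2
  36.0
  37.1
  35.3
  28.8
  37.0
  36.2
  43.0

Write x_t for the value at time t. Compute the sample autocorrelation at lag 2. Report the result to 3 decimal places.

0.151

Mean x̄ = (40.0 + 32.8 + 41.2 + 36.0 + 37.1 + 35.3 + 28.8 + 37.0 + 36.2 + 43.0)/10 = 36.7400
Numerator Σ_{t=1}^{8}(x_t−x̄)(x_{t+2}−x̄) = 22.8088
Denominator Σ(x_t−x̄)² = 151.3840
r_2 = 22.8088 / 151.3840 = 0.151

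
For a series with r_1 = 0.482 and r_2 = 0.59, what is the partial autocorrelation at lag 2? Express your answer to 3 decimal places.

φ_{22} = (r_2 − r_1²) / (1 − r_1²)
r_1² = (0.482)² = 0.232324
Numerator = 0.59 − 0.2323 = 0.3577; denominator = 1 − 0.2323 = 0.7677
φ_{22} = 0.3577 / 0.7677 = 0.466

0.466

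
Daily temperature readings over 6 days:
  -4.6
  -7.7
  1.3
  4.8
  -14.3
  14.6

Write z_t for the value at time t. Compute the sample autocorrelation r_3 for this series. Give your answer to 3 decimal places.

0.201

Mean z̄ = (-4.6 − 7.7 + 1.3 + 4.8 − 14.3 + 14.6)/6 = -0.9833
Deviations from mean: -3.6167, -6.7167, 2.2833, 5.7833, -13.3167, 15.5833
Numerator Σ_{t=1}^{3}(z_t−z̄)(z_{t+3}−z̄) = 104.1092
Denominator Σ(z_t−z̄)² = 517.0283
r_3 = 104.1092 / 517.0283 = 0.201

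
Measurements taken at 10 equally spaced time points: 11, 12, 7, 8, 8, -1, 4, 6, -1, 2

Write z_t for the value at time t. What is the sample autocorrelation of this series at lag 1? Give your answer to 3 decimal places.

Mean z̄ = (11 + 12 + 7 + 8 + 8 − 1 + 4 + 6 − 1 + 2)/10 = 5.6000
Numerator Σ_{t=1}^{9}(z_t−z̄)(z_{t+1}−z̄) = 67.8400
Denominator Σ(z_t−z̄)² = 186.4000
r_1 = 67.8400 / 186.4000 = 0.364

0.364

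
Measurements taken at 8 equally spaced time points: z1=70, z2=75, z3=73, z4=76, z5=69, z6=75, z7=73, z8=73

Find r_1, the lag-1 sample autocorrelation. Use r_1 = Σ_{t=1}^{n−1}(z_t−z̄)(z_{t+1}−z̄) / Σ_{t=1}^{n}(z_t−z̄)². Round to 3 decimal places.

Mean z̄ = (70 + 75 + 73 + 76 + 69 + 75 + 73 + 73)/8 = 73.0000
Deviations from mean: -3.0000, 2.0000, 0.0000, 3.0000, -4.0000, 2.0000, 0.0000, 0.0000
Σ(z_t−z̄)(z_{t+1}−z̄) = (-6.0000) + (0.0000) + (0.0000) + (-12.0000) + (-8.0000) + (0.0000) + (0.0000) = -26.0000
Denominator Σ(z_t−z̄)² = 42.0000
r_1 = -26.0000 / 42.0000 = -0.619

-0.619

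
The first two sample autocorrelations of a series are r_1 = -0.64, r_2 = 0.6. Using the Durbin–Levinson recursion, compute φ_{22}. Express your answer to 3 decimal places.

0.322

φ_{22} = (r_2 − r_1²) / (1 − r_1²)
r_1² = (-0.64)² = 0.4096
Numerator = 0.6 − 0.4096 = 0.1904; denominator = 1 − 0.4096 = 0.5904
φ_{22} = 0.1904 / 0.5904 = 0.322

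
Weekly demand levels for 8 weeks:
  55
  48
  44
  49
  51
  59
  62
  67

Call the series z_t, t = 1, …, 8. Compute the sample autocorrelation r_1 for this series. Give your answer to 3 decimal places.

Mean z̄ = (55 + 48 + 44 + 49 + 51 + 59 + 62 + 67)/8 = 54.3750
Numerator Σ_{t=1}^{7}(z_t−z̄)(z_{t+1}−z̄) = 251.9844
Denominator Σ(z_t−z̄)² = 427.8750
r_1 = 251.9844 / 427.8750 = 0.589

0.589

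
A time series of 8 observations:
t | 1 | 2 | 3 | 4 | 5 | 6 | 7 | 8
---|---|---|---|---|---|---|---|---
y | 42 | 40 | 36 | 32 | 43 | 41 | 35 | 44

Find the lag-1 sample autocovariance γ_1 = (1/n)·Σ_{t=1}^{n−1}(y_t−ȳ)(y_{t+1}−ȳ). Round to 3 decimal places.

-3.268

Mean ȳ = (42 + 40 + 36 + 32 + 43 + 41 + 35 + 44)/8 = 39.1250
Σ_{t=1}^{7}(y_t−ȳ)(y_{t+1}−ȳ) = -26.1406
γ_1 = -26.1406 / 8 = -3.268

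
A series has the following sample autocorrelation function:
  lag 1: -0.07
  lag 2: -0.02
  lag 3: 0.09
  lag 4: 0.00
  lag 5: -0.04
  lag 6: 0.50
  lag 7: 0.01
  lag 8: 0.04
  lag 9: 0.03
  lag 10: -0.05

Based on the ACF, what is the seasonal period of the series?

The largest autocorrelation is r_6 = 0.50; the remaining lags stay at or below 0.09.
The dominant spike at lag 6 indicates a seasonal period of 6.

6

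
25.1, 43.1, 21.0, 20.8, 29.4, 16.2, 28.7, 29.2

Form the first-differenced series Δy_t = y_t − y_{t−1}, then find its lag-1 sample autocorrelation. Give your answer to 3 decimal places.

-0.543

First differences Δy: 18.0, -22.1, -0.2, 8.6, -13.2, 12.5, 0.5
Mean of differences = 0.5857
Numerator Σ(Δy_t−Δȳ)(Δy_{t+1}−Δȳ) = -659.2788
Denominator Σ(Δy_t−Δȳ)² = 1214.7486
r_1(Δy) = -659.2788 / 1214.7486 = -0.543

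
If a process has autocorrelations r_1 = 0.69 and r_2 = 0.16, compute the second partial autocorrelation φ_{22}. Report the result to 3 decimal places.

-0.603

φ_{22} = (r_2 − r_1²) / (1 − r_1²)
r_1² = (0.69)² = 0.4761
Numerator = 0.16 − 0.4761 = -0.3161; denominator = 1 − 0.4761 = 0.5239
φ_{22} = -0.3161 / 0.5239 = -0.603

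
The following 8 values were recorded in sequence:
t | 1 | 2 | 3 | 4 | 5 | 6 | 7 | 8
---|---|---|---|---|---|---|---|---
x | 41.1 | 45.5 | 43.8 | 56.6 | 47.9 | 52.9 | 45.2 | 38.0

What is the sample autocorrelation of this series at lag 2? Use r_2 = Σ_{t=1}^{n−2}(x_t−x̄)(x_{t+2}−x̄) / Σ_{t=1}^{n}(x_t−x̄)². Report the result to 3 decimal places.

Mean x̄ = (41.1 + 45.5 + 43.8 + 56.6 + 47.9 + 52.9 + 45.2 + 38.0)/8 = 46.3750
Numerator Σ_{t=1}^{6}(x_t−x̄)(x_{t+2}−x̄) = 10.9888
Denominator Σ(x_t−x̄)² = 256.1950
r_2 = 10.9888 / 256.1950 = 0.043

0.043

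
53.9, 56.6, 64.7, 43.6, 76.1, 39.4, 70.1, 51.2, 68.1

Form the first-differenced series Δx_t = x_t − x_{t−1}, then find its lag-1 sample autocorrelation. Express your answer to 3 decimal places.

-0.903

First differences Δx: 2.7, 8.1, -21.1, 32.5, -36.7, 30.7, -18.9, 16.9
Mean of differences = 1.7750
Numerator Σ(Δx_t−Δx̄)(Δx_{t+1}−Δx̄) = -4047.4356
Denominator Σ(Δx_t−Δx̄)² = 4481.3550
r_1(Δx) = -4047.4356 / 4481.3550 = -0.903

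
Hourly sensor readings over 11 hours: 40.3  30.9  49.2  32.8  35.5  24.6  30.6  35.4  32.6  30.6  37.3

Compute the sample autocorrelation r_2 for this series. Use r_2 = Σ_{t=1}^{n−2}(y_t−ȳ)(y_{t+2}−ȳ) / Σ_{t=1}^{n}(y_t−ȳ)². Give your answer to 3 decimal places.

0.267

Mean ȳ = (40.3 + 30.9 + 49.2 + 32.8 + 35.5 + 24.6 + 30.6 + 35.4 + 32.6 + 30.6 + 37.3)/11 = 34.5273
Numerator Σ_{t=1}^{9}(y_t−ȳ)(y_{t+2}−ȳ) = 108.7003
Denominator Σ(y_t−ȳ)² = 407.2618
r_2 = 108.7003 / 407.2618 = 0.267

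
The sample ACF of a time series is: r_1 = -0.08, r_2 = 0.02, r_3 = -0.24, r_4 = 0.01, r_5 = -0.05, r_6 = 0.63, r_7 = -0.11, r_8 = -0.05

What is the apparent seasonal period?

The largest autocorrelation is r_6 = 0.63; the remaining lags stay at or below 0.02.
The dominant spike at lag 6 indicates a seasonal period of 6.

6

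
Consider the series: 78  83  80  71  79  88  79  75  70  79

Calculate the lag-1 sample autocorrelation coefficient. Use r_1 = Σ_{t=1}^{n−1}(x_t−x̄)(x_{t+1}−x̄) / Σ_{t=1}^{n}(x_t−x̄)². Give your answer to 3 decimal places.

0.086

Mean x̄ = (78 + 83 + 80 + 71 + 79 + 88 + 79 + 75 + 70 + 79)/10 = 78.2000
Numerator Σ_{t=1}^{9}(x_t−x̄)(x_{t+1}−x̄) = 21.7600
Denominator Σ(x_t−x̄)² = 253.6000
r_1 = 21.7600 / 253.6000 = 0.086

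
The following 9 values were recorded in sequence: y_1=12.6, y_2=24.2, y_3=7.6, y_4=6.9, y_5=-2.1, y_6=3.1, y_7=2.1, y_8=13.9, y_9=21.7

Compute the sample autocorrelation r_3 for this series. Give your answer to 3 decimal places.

Mean ȳ = (12.6 + 24.2 + 7.6 + 6.9 − 2.1 + 3.1 + 2.1 + 13.9 + 21.7)/9 = 10.0000
Σ(y_t−ȳ)(y_{t+3}−ȳ) = (-8.0600) + (-171.8200) + (16.5600) + (24.4900) + (-47.1900) + (-80.7300) = -266.7500
Denominator Σ(y_t−ȳ)² = 632.3000
r_3 = -266.7500 / 632.3000 = -0.422

-0.422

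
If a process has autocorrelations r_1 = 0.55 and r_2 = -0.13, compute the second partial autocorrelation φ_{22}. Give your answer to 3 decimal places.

φ_{22} = (r_2 − r_1²) / (1 − r_1²)
r_1² = (0.55)² = 0.3025
Numerator = -0.13 − 0.3025 = -0.4325; denominator = 1 − 0.3025 = 0.6975
φ_{22} = -0.4325 / 0.6975 = -0.620

-0.620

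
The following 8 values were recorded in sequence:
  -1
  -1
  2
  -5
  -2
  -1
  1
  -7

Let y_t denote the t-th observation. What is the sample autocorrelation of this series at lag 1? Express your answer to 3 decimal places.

-0.334

Mean ȳ = (-1 − 1 + 2 − 5 − 2 − 1 + 1 − 7)/8 = -1.7500
Deviations from mean: 0.7500, 0.7500, 3.7500, -3.2500, -0.2500, 0.7500, 2.7500, -5.2500
Σ(y_t−ȳ)(y_{t+1}−ȳ) = (0.5625) + (2.8125) + (-12.1875) + (0.8125) + (-0.1875) + (2.0625) + (-14.4375) = -20.5625
Denominator Σ(y_t−ȳ)² = 61.5000
r_1 = -20.5625 / 61.5000 = -0.334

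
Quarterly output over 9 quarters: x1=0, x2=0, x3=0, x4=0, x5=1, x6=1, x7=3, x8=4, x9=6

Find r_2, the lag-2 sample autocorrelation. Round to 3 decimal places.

Mean x̄ = (0 + 0 + 0 + 0 + 1 + 1 + 3 + 4 + 6)/9 = 1.6667
Numerator Σ_{t=1}^{7}(x_t−x̄)(x_{t+2}−x̄) = 11.1111
Denominator Σ(x_t−x̄)² = 38.0000
r_2 = 11.1111 / 38.0000 = 0.292

0.292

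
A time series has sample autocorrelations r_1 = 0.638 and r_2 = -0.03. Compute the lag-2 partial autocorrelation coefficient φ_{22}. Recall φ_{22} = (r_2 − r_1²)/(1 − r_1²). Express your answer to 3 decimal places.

φ_{22} = (r_2 − r_1²) / (1 − r_1²)
r_1² = (0.638)² = 0.407044
Numerator = -0.03 − 0.4070 = -0.4370; denominator = 1 − 0.4070 = 0.5930
φ_{22} = -0.4370 / 0.5930 = -0.737

-0.737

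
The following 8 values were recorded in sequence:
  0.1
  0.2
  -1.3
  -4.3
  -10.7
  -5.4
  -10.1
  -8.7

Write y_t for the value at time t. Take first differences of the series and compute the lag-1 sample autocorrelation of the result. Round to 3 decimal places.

First differences Δy: 0.1, -1.5, -3.0, -6.4, 5.3, -4.7, 1.4
Mean of differences = -1.2571
Numerator Σ(Δy_t−Δȳ)(Δy_{t+1}−Δȳ) = -56.3890
Denominator Σ(Δy_t−Δȳ)² = 93.2971
r_1(Δy) = -56.3890 / 93.2971 = -0.604

-0.604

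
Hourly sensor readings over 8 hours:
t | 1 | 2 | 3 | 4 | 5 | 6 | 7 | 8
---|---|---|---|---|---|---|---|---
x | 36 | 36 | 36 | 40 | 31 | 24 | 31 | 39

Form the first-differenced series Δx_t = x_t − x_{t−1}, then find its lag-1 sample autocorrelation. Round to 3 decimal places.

0.140

First differences Δx: 0, 0, 4, -9, -7, 7, 8
Mean of differences = 0.4286
Numerator Σ(Δx_t−Δx̄)(Δx_{t+1}−Δx̄) = 35.9592
Denominator Σ(Δx_t−Δx̄)² = 257.7143
r_1(Δx) = 35.9592 / 257.7143 = 0.140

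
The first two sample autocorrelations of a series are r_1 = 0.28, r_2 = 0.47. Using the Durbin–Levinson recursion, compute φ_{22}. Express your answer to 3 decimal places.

0.425

φ_{22} = (r_2 − r_1²) / (1 − r_1²)
r_1² = (0.28)² = 0.0784
Numerator = 0.47 − 0.0784 = 0.3916; denominator = 1 − 0.0784 = 0.9216
φ_{22} = 0.3916 / 0.9216 = 0.425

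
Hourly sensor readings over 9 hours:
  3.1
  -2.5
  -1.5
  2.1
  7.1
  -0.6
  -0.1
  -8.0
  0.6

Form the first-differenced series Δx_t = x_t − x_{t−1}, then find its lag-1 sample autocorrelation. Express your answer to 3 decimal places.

First differences Δx: -5.6, 1.0, 3.6, 5.0, -7.7, 0.5, -7.9, 8.6
Mean of differences = -0.3125
Numerator Σ(Δx_t−Δx̄)(Δx_{t+1}−Δx̄) = -100.0564
Denominator Σ(Δx_t−Δx̄)² = 265.4488
r_1(Δx) = -100.0564 / 265.4488 = -0.377

-0.377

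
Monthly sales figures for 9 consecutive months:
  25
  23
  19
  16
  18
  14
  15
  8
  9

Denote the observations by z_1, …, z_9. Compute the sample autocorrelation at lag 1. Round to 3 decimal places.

Mean z̄ = (25 + 23 + 19 + 16 + 18 + 14 + 15 + 8 + 9)/9 = 16.3333
Numerator Σ_{t=1}^{8}(z_t−z̄)(z_{t+1}−z̄) = 145.5556
Denominator Σ(z_t−z̄)² = 260.0000
r_1 = 145.5556 / 260.0000 = 0.560

0.560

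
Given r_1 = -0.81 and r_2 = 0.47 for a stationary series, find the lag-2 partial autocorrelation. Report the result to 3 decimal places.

φ_{22} = (r_2 − r_1²) / (1 − r_1²)
r_1² = (-0.81)² = 0.6561
Numerator = 0.47 − 0.6561 = -0.1861; denominator = 1 − 0.6561 = 0.3439
φ_{22} = -0.1861 / 0.3439 = -0.541

-0.541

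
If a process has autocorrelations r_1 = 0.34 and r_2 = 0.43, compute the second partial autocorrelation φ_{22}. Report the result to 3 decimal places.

φ_{22} = (r_2 − r_1²) / (1 − r_1²)
r_1² = (0.34)² = 0.1156
Numerator = 0.43 − 0.1156 = 0.3144; denominator = 1 − 0.1156 = 0.8844
φ_{22} = 0.3144 / 0.8844 = 0.355

0.355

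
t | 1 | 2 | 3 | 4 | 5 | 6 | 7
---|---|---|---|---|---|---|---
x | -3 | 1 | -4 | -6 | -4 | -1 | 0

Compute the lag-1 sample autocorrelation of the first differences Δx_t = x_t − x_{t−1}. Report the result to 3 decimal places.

First differences Δx: 4, -5, -2, 2, 3, 1
Mean of differences = 0.5000
Numerator Σ(Δx_t−Δx̄)(Δx_{t+1}−Δx̄) = -4.2500
Denominator Σ(Δx_t−Δx̄)² = 57.5000
r_1(Δx) = -4.2500 / 57.5000 = -0.074

-0.074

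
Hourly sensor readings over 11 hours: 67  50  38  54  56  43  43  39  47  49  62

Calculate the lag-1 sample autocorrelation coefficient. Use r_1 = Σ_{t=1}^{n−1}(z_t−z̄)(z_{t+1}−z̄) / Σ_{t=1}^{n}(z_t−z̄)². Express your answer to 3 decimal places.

0.091

Mean z̄ = (67 + 50 + 38 + 54 + 56 + 43 + 43 + 39 + 47 + 49 + 62)/11 = 49.8182
Numerator Σ_{t=1}^{10}(z_t−z̄)(z_{t+1}−z̄) = 78.3306
Denominator Σ(z_t−z̄)² = 857.6364
r_1 = 78.3306 / 857.6364 = 0.091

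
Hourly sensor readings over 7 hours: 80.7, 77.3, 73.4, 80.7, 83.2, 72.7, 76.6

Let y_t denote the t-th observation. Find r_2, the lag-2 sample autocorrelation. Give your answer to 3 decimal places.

Mean ȳ = (80.7 + 77.3 + 73.4 + 80.7 + 83.2 + 72.7 + 76.6)/7 = 77.8000
Deviations from mean: 2.9000, -0.5000, -4.4000, 2.9000, 5.4000, -5.1000, -1.2000
Numerator Σ_{t=1}^{5}(y_t−ȳ)(y_{t+2}−ȳ) = -59.2400
Denominator Σ(y_t−ȳ)² = 93.0400
r_2 = -59.2400 / 93.0400 = -0.637

-0.637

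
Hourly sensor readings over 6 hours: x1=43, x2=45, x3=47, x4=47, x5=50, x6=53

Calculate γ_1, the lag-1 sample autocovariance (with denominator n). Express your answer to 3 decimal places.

Mean x̄ = (43 + 45 + 47 + 47 + 50 + 53)/6 = 47.5000
Σ_{t=1}^{5}(x_t−x̄)(x_{t+1}−x̄) = 25.2500
γ_1 = 25.2500 / 6 = 4.208

4.208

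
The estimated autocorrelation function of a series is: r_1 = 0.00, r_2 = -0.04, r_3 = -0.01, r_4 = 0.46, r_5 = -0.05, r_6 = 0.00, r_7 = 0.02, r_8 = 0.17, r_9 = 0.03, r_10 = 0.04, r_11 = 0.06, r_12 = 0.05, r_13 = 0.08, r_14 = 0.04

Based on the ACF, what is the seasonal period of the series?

The largest autocorrelation is r_4 = 0.46, with a weaker echo at lag 8 (0.17); the remaining lags stay at or below 0.08.
The dominant spike at lag 4 indicates a seasonal period of 4.

4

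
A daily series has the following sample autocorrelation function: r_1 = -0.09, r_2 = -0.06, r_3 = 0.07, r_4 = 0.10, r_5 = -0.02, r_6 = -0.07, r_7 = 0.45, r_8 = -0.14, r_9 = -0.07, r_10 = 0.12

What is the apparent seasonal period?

7

The largest autocorrelation is r_7 = 0.45; the remaining lags stay at or below 0.12.
The dominant spike at lag 7 indicates a seasonal period of 7.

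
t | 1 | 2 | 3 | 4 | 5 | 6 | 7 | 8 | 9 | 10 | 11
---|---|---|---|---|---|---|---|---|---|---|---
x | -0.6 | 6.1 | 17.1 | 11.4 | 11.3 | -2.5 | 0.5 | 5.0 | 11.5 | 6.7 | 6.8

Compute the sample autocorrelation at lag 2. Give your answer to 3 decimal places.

Mean x̄ = (-0.6 + 6.1 + 17.1 + 11.4 + 11.3 − 2.5 + 0.5 + 5.0 + 11.5 + 6.7 + 6.8)/11 = 6.6636
Numerator Σ_{t=1}^{9}(x_t−x̄)(x_{t+2}−x̄) = -116.0336
Denominator Σ(x_t−x̄)² = 354.0655
r_2 = -116.0336 / 354.0655 = -0.328

-0.328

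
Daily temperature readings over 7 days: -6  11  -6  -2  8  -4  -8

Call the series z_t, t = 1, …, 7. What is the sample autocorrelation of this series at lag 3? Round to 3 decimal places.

Mean z̄ = (-6 + 11 − 6 − 2 + 8 − 4 − 8)/7 = -1.0000
Deviations from mean: -5.0000, 12.0000, -5.0000, -1.0000, 9.0000, -3.0000, -7.0000
Numerator Σ_{t=1}^{4}(z_t−z̄)(z_{t+3}−z̄) = 135.0000
Denominator Σ(z_t−z̄)² = 334.0000
r_3 = 135.0000 / 334.0000 = 0.404

0.404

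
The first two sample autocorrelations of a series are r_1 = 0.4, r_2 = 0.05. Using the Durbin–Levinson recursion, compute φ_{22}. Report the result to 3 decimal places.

φ_{22} = (r_2 − r_1²) / (1 − r_1²)
r_1² = (0.4)² = 0.16
Numerator = 0.05 − 0.1600 = -0.1100; denominator = 1 − 0.1600 = 0.8400
φ_{22} = -0.1100 / 0.8400 = -0.131

-0.131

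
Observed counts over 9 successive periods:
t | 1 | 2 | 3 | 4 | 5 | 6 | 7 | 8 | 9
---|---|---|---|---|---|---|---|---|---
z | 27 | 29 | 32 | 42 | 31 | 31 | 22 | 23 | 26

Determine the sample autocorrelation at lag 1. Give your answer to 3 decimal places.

Mean z̄ = (27 + 29 + 32 + 42 + 31 + 31 + 22 + 23 + 26)/9 = 29.2222
Numerator Σ_{t=1}^{8}(z_t−z̄)(z_{t+1}−z̄) = 113.3951
Denominator Σ(z_t−z̄)² = 283.5556
r_1 = 113.3951 / 283.5556 = 0.400

0.400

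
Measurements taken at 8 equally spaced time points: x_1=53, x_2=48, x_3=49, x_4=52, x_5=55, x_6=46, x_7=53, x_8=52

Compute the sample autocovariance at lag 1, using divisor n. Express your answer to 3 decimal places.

-3.250

Mean x̄ = (53 + 48 + 49 + 52 + 55 + 46 + 53 + 52)/8 = 51.0000
Σ_{t=1}^{7}(x_t−x̄)(x_{t+1}−x̄) = -26.0000
γ_1 = -26.0000 / 8 = -3.250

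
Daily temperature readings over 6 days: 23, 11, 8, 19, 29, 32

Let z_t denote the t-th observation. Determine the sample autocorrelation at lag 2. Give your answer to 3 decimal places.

-0.311

Mean z̄ = (23 + 11 + 8 + 19 + 29 + 32)/6 = 20.3333
Deviations from mean: 2.6667, -9.3333, -12.3333, -1.3333, 8.6667, 11.6667
Σ(z_t−z̄)(z_{t+2}−z̄) = (-32.8889) + (12.4444) + (-106.8889) + (-15.5556) = -142.8889
Denominator Σ(z_t−z̄)² = 459.3333
r_2 = -142.8889 / 459.3333 = -0.311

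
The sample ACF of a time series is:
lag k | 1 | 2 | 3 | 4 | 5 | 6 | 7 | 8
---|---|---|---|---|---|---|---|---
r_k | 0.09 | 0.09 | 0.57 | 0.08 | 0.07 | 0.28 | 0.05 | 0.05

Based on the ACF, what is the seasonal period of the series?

The largest autocorrelation is r_3 = 0.57, with a weaker echo at lag 6 (0.28); the remaining lags stay at or below 0.09.
The dominant spike at lag 3 indicates a seasonal period of 3.

3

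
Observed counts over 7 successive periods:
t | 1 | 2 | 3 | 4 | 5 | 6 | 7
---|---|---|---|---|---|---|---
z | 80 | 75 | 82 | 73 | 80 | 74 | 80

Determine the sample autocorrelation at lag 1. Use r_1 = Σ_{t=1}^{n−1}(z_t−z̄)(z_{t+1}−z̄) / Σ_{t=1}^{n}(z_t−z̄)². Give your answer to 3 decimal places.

-0.850

Mean z̄ = (80 + 75 + 82 + 73 + 80 + 74 + 80)/7 = 77.7143
Numerator Σ_{t=1}^{6}(z_t−z̄)(z_{t+1}−z̄) = -65.7959
Denominator Σ(z_t−z̄)² = 77.4286
r_1 = -65.7959 / 77.4286 = -0.850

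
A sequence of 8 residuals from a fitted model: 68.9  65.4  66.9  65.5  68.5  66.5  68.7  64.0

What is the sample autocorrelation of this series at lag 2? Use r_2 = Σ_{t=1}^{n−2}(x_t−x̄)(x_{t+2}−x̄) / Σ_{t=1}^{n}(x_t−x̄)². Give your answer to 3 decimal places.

Mean x̄ = (68.9 + 65.4 + 66.9 + 65.5 + 68.5 + 66.5 + 68.7 + 64.0)/8 = 66.8000
Deviations from mean: 2.1000, -1.4000, 0.1000, -1.3000, 1.7000, -0.3000, 1.9000, -2.8000
Numerator Σ_{t=1}^{6}(x_t−x̄)(x_{t+2}−x̄) = 6.6600
Denominator Σ(x_t−x̄)² = 22.5000
r_2 = 6.6600 / 22.5000 = 0.296

0.296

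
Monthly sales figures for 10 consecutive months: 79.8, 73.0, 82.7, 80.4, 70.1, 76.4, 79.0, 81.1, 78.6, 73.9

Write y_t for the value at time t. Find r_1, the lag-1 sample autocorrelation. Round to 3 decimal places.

Mean ȳ = (79.8 + 73.0 + 82.7 + 80.4 + 70.1 + 76.4 + 79.0 + 81.1 + 78.6 + 73.9)/10 = 77.5000
Numerator Σ_{t=1}^{9}(y_t−ȳ)(y_{t+1}−ȳ) = -28.2400
Denominator Σ(y_t−ȳ)² = 146.3400
r_1 = -28.2400 / 146.3400 = -0.193

-0.193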